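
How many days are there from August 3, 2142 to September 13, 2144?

772

Day-of-year of August 3, 2142: 215.
Day-of-year of September 13, 2144: 257.
2142 has 365 days, so 365 − 215 = 150 days remain in 2142.
Full years: 2143: 365. Sum = 365.
Total: 150 + 365 + 257 = 772 days.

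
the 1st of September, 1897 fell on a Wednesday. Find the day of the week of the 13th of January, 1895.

Sunday

Count forward from the earlier date (January 13, 1895) to the later (September 1, 1897):
Day-of-year of January 13, 1895: 13.
Day-of-year of September 1, 1897: 244.
1895 has 365 days, so 365 − 13 = 352 days remain in 1895.
Full years: 1896: 366. Sum = 366.
Total: 352 + 366 + 244 = 962 days.
962 mod 7 = 3, so 3 days before Wednesday is Sunday.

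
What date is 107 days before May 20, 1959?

February 2, 1959

Count 107 days before May 20, 1959:
February 1959: 28 − 2 = 26 days remain (1959 is not a leap year, so February has 28 days).
Then March (31), April (30): 31 + 30 = 61 days.
May 1–20, 1959: 20 days.
Total: 26 + 61 + 20 = 107 days.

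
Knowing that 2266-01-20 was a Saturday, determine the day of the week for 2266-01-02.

Tuesday

Count forward from the earlier date (January 2, 2266) to the later (January 20, 2266):
Within January 2266: 20 − 2 = 18 days.
18 mod 7 = 4, so 4 days before Saturday is Tuesday.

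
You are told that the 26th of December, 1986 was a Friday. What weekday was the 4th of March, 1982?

Count forward from the earlier date (March 4, 1982) to the later (December 26, 1986):
Day-of-year of March 4, 1982: 63.
Day-of-year of December 26, 1986: 360.
1982 has 365 days, so 365 − 63 = 302 days remain in 1982.
Full years: 1983: 365; 1984: 366; 1985: 365. Sum = 1096.
Total: 302 + 1096 + 360 = 1758 days.
1758 mod 7 = 1, so 1 day before Friday is Thursday.

Thursday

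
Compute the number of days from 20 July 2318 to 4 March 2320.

593

July 20, 2318 → July 20, 2319: 365 days.
July 2319: 31 − 20 = 11 days remain.
Then August (31), September (30), October (31), November (30), December (31), January (31), February 2320 (29): 31 + 30 + 31 + 30 + 31 + 31 + 29 = 213 days.
March 1–4, 2320: 4 days.
Residual: 228 days.
Total: 593 days.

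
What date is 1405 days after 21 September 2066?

27 July 2070

Count 1405 days after September 21, 2066:
Day-of-year of September 21, 2066: 264.
Day-of-year of July 27, 2070: 208.
2066 has 365 days, so 365 − 264 = 101 days remain in 2066.
Full years: 2067: 365; 2068: 366; 2069: 365. Sum = 1096.
Total: 101 + 1096 + 208 = 1405 days.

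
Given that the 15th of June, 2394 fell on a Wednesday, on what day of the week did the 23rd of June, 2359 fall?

Count forward from the earlier date (June 23, 2359) to the later (June 15, 2394):
From June 23, 2359 to June 23, 2393: 34 years, of which 9 contain a Feb 29 — 25×365 + 9×366 = 12419 days.
June 2393: 30 − 23 = 7 days remain.
Then 11 full months totalling 335 days.
June 1–15, 2394: 15 days.
Residual: 357 days.
Total: 12776 days.
12776 mod 7 = 1, so 1 day before Wednesday is Tuesday.

Tuesday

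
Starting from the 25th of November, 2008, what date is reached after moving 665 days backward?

the 30th of January, 2007

Count 665 days before November 25, 2008:
Day-of-year of January 30, 2007: 30.
Day-of-year of November 25, 2008: 330.
2007 has 365 days, so 365 − 30 = 335 days remain in 2007.
Total: 335 + 330 = 665 days.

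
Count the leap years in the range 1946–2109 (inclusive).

Years divisible by 4: 1948, 1952, …, 2108 — 41 in all.
Of these, 2100 is divisible by 100 but not 400, so not leap.
2000 is divisible by 400, so still leap.
Leap years: 41 − 1 = 40.

40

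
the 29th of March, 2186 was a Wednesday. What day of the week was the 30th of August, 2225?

From March 29, 2186 to March 29, 2225: 39 years, of which 9 contain a Feb 29 — 30×365 + 9×366 = 14244 days.
(2200 is not a leap year (divisible by 100 but not 400).)
March 2225: 31 − 29 = 2 days remain.
Then April (30), May (31), June (30), July (31): 30 + 31 + 30 + 31 = 122 days.
August 1–30, 2225: 30 days.
Residual: 154 days.
Total: 14398 days.
14398 mod 7 = 6, so 6 days after Wednesday is Tuesday.

Tuesday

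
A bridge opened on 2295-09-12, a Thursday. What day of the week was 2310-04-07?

Thursday

Day-of-year of September 12, 2295: 255.
Day-of-year of April 7, 2310: 97.
2295 has 365 days, so 365 − 255 = 110 days remain in 2295.
Full years 2296–2309: 11 common + 3 leap = 11×365 + 3×366 = 5113 days.
Total: 110 + 5113 + 97 = 5320 days.
5320 is a multiple of 7, so 2310-04-07 falls on the same weekday: Thursday.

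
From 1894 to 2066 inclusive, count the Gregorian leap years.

Years divisible by 4: 1896, 1900, …, 2064 — 43 in all.
Of these, 1900 is divisible by 100 but not 400, so not leap.
2000 is divisible by 400, so still leap.
Leap years: 43 − 1 = 42.

42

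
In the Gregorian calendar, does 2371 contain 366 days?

No

2371 is not a leap year.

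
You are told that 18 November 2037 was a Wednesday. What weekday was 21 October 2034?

Count forward from the earlier date (October 21, 2034) to the later (November 18, 2037):
Day-of-year of October 21, 2034: 294.
Day-of-year of November 18, 2037: 322.
2034 has 365 days, so 365 − 294 = 71 days remain in 2034.
Full years: 2035: 365; 2036: 366. Sum = 731.
Total: 71 + 731 + 322 = 1124 days.
1124 mod 7 = 4, so 4 days before Wednesday is Saturday.

Saturday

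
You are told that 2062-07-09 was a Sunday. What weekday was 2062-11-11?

July 2062: 31 − 9 = 22 days remain.
Then August (31), September (30), October (31): 31 + 30 + 31 = 92 days.
November 1–11, 2062: 11 days.
Total: 22 + 92 + 11 = 125 days.
125 mod 7 = 6, so 6 days after Sunday is Saturday.

Saturday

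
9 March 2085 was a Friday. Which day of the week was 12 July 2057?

Count forward from the earlier date (July 12, 2057) to the later (March 9, 2085):
Day-of-year of July 12, 2057: 193.
Day-of-year of March 9, 2085: 68.
2057 has 365 days, so 365 − 193 = 172 days remain in 2057.
Full years 2058–2084: 20 common + 7 leap = 20×365 + 7×366 = 9862 days.
Total: 172 + 9862 + 68 = 10102 days.
10102 mod 7 = 1, so 1 day before Friday is Thursday.

Thursday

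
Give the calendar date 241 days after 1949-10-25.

1950-06-23

Count 241 days after October 25, 1949:
Day-of-year of October 25, 1949: 298.
Day-of-year of June 23, 1950: 174.
1949 has 365 days, so 365 − 298 = 67 days remain in 1949.
Total: 67 + 174 = 241 days.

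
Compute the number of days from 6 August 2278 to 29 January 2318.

Day-of-year of August 6, 2278: 218.
Day-of-year of January 29, 2318: 29.
2278 has 365 days, so 365 − 218 = 147 days remain in 2278.
Full years 2279–2317: 30 common + 9 leap = 30×365 + 9×366 = 14244 days.
Total: 147 + 14244 + 29 = 14420 days.

14420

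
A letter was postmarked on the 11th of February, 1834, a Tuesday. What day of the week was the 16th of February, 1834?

Sunday

Within February 1834: 16 − 11 = 5 days.
5 mod 7 = 5, so 5 days after Tuesday is Sunday.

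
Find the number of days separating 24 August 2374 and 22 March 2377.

941

Day-of-year of August 24, 2374: 236.
Day-of-year of March 22, 2377: 81.
2374 has 365 days, so 365 − 236 = 129 days remain in 2374.
Full years: 2375: 365; 2376: 366. Sum = 731.
Total: 129 + 731 + 81 = 941 days.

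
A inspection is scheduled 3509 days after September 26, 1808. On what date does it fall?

May 6, 1818

Count 3509 days after September 26, 1808:
From September 26, 1808 to September 26, 1817: 9 years, of which 2 contain a Feb 29 — 7×365 + 2×366 = 3287 days.
September 1817: 30 − 26 = 4 days remain.
Then October (31), November (30), December (31), January (31), February 1818 (28), March (31), April (30): 31 + 30 + 31 + 31 + 28 + 31 + 30 = 212 days.
May 1–6, 1818: 6 days.
Residual: 222 days.
Total: 3509 days.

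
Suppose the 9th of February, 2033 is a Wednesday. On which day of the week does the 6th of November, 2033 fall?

February 2033: 28 − 9 = 19 days remain (2033 is not a leap year, so February has 28 days).
Then March (31), April (30), May (31), June (30), July (31), August (31), September (30), October (31): 31 + 30 + 31 + 30 + 31 + 31 + 30 + 31 = 245 days.
November 1–6, 2033: 6 days.
Total: 19 + 245 + 6 = 270 days.
270 mod 7 = 4, so 4 days after Wednesday is Sunday.

Sunday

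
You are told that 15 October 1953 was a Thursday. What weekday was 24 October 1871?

Tuesday

Count forward from the earlier date (October 24, 1871) to the later (October 15, 1953):
Day-of-year of October 24, 1871: 297.
Day-of-year of October 15, 1953: 288.
1871 has 365 days, so 365 − 297 = 68 days remain in 1871.
Full years 1872–1952: 61 common + 20 leap = 61×365 + 20×366 = 29585 days.
Total: 68 + 29585 + 288 = 29941 days.
29941 mod 7 = 2, so 2 days before Thursday is Tuesday.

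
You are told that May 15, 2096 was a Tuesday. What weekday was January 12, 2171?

Day-of-year of May 15, 2096: 136.
Day-of-year of January 12, 2171: 12.
2096 has 366 days, so 366 − 136 = 230 days remain in 2096.
Full years 2097–2170: 57 common + 17 leap = 57×365 + 17×366 = 27027 days.
Total: 230 + 27027 + 12 = 27269 days.
27269 mod 7 = 4, so 4 days after Tuesday is Saturday.

Saturday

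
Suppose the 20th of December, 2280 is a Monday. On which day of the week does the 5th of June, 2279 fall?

Thursday

Count forward from the earlier date (June 5, 2279) to the later (December 20, 2280):
June 2279: 30 − 5 = 25 days remain.
Then 17 full months totalling 519 days.
December 1–20, 2280: 20 days.
Total: 25 + 519 + 20 = 564 days.
564 mod 7 = 4, so 4 days before Monday is Thursday.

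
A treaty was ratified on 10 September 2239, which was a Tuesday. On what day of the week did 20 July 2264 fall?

From September 10, 2239 to September 10, 2263: 24 years, of which 6 contain a Feb 29 — 18×365 + 6×366 = 8766 days.
September 2263: 30 − 10 = 20 days remain.
Then 9 full months totalling 274 days.
July 1–20, 2264: 20 days.
Residual: 314 days.
Total: 9080 days.
9080 mod 7 = 1, so 1 day after Tuesday is Wednesday.

Wednesday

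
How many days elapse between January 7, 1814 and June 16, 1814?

January 1814: 31 − 7 = 24 days remain.
Then February 1814 (28), March (31), April (30), May (31): 28 + 31 + 30 + 31 = 120 days.
June 1–16, 1814: 16 days.
Total: 24 + 120 + 16 = 160 days.

160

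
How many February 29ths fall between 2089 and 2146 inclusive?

Years divisible by 4: 2092, 2096, …, 2144 — 14 in all.
Of these, 2100 is divisible by 100 but not 400, so not leap.
Leap years: 14 − 1 = 13.

13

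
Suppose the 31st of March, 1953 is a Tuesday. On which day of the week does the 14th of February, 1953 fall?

Count forward from the earlier date (February 14, 1953) to the later (March 31, 1953):
February 1953: 28 − 14 = 14 days remain (1953 is not a leap year, so February has 28 days).
March 1–31, 1953: 31 days.
Total: 14 + 31 = 45 days.
45 mod 7 = 3, so 3 days before Tuesday is Saturday.

Saturday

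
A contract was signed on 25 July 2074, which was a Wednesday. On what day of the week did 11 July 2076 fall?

July 25, 2074 → July 25, 2075: 365 days.
July 2075: 31 − 25 = 6 days remain.
Then 11 full months totalling 335 days.
July 1–11, 2076: 11 days.
Residual: 352 days.
Total: 717 days.
717 mod 7 = 3, so 3 days after Wednesday is Saturday.

Saturday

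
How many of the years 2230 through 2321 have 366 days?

22

Years divisible by 4: 2232, 2236, …, 2320 — 23 in all.
Of these, 2300 is divisible by 100 but not 400, so not leap.
Leap years: 23 − 1 = 22.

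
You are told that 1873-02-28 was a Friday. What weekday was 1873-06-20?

February 1873: 28 − 28 = 0 days remain (1873 is not a leap year, so February has 28 days).
Then March (31), April (30), May (31): 31 + 30 + 31 = 92 days.
June 1–20, 1873: 20 days.
Total: 0 + 92 + 20 = 112 days.
112 is a multiple of 7, so 1873-06-20 falls on the same weekday: Friday.

Friday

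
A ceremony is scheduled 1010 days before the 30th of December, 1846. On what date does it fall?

the 25th of March, 1844

Count 1010 days before December 30, 1846:
March 1844: 31 − 25 = 6 days remain.
Then 32 full months totalling 974 days.
December 1–30, 1846: 30 days.
Total: 6 + 974 + 30 = 1010 days.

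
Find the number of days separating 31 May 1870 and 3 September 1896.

9592

From May 31, 1870 to May 31, 1896: 26 years, of which 7 contain a Feb 29 — 19×365 + 7×366 = 9497 days.
May 1896: 31 − 31 = 0 days remain.
Then June (30), July (31), August (31): 30 + 31 + 31 = 92 days.
September 1–3, 1896: 3 days.
Residual: 95 days.
Total: 9592 days.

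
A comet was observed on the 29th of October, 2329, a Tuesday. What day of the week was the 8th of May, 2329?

Wednesday

Count forward from the earlier date (May 8, 2329) to the later (October 29, 2329):
May 2329: 31 − 8 = 23 days remain.
Then June (30), July (31), August (31), September (30): 30 + 31 + 31 + 30 = 122 days.
October 1–29, 2329: 29 days.
Total: 23 + 122 + 29 = 174 days.
174 mod 7 = 6, so 6 days before Tuesday is Wednesday.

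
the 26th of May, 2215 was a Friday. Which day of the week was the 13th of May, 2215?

Count forward from the earlier date (May 13, 2215) to the later (May 26, 2215):
Within May 2215: 26 − 13 = 13 days.
13 mod 7 = 6, so 6 days before Friday is Saturday.

Saturday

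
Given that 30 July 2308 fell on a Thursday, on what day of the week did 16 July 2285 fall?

Thursday

Count forward from the earlier date (July 16, 2285) to the later (July 30, 2308):
Day-of-year of July 16, 2285: 197.
Day-of-year of July 30, 2308: 212.
2285 has 365 days, so 365 − 197 = 168 days remain in 2285.
Full years 2286–2307: 18 common + 4 leap = 18×365 + 4×366 = 8034 days.
Total: 168 + 8034 + 212 = 8414 days.
8414 is a multiple of 7, so 16 July 2285 falls on the same weekday: Thursday.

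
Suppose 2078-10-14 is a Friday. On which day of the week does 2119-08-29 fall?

Tuesday

From October 14, 2078 to October 14, 2118: 40 years, of which 9 contain a Feb 29 — 31×365 + 9×366 = 14609 days.
(2100 is not a leap year (divisible by 100 but not 400).)
October 2118: 31 − 14 = 17 days remain.
Then 9 full months totalling 273 days.
August 1–29, 2119: 29 days.
Residual: 319 days.
Total: 14928 days.
14928 mod 7 = 4, so 4 days after Friday is Tuesday.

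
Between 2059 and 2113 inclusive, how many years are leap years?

13

Years divisible by 4: 2060, 2064, …, 2112 — 14 in all.
Of these, 2100 is divisible by 100 but not 400, so not leap.
Leap years: 14 − 1 = 13.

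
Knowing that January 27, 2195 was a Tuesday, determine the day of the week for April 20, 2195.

January 2195: 31 − 27 = 4 days remain.
Then February 2195 (28), March (31): 28 + 31 = 59 days.
April 1–20, 2195: 20 days.
Total: 4 + 59 + 20 = 83 days.
83 mod 7 = 6, so 6 days after Tuesday is Monday.

Monday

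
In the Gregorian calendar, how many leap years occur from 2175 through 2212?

9

Years divisible by 4 in [2175, 2212]: 2176, 2180, 2184, 2188, 2192, 2196, 2200, 2204, 2208, 2212.
Of these, 2200 is divisible by 100 but not 400, so not leap.
Leap years: 10 − 1 = 9.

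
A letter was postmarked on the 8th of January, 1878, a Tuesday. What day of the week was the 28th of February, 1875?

Count forward from the earlier date (February 28, 1875) to the later (January 8, 1878):
Day-of-year of February 28, 1875: 59.
Day-of-year of January 8, 1878: 8.
1875 has 365 days, so 365 − 59 = 306 days remain in 1875.
Full years: 1876: 366; 1877: 365. Sum = 731.
Total: 306 + 731 + 8 = 1045 days.
1045 mod 7 = 2, so 2 days before Tuesday is Sunday.

Sunday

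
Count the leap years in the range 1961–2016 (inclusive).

Years divisible by 4: 1964, 1968, …, 2016 — 14 in all.
2000 is divisible by 400, so still leap.
No century exceptions apply. Count: 14.

14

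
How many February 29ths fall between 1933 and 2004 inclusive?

18

Years divisible by 4: 1936, 1940, …, 2004 — 18 in all.
2000 is divisible by 400, so still leap.
No century exceptions apply. Count: 18.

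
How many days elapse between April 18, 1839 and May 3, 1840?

April 18, 1839 → April 18, 1840: 366 days (1840 is a leap year).
April 1840: 30 − 18 = 12 days remain.
May 1–3, 1840: 3 days.
Residual: 15 days.
Total: 381 days.

381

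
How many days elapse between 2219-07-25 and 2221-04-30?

645

July 25, 2219 → July 25, 2220: 366 days (2220 is a leap year).
July 2220: 31 − 25 = 6 days remain.
Then August (31), September (30), October (31), November (30), December (31), January (31), February 2221 (28), March (31): 31 + 30 + 31 + 30 + 31 + 31 + 28 + 31 = 243 days.
April 1–30, 2221: 30 days.
Residual: 279 days.
Total: 645 days.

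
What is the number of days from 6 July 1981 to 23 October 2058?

Day-of-year of July 6, 1981: 187.
Day-of-year of October 23, 2058: 296.
1981 has 365 days, so 365 − 187 = 178 days remain in 1981.
Full years 1982–2057: 57 common + 19 leap = 57×365 + 19×366 = 27759 days.
Total: 178 + 27759 + 296 = 28233 days.

28233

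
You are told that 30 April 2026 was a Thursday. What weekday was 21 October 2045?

Saturday

From April 30, 2026 to April 30, 2045: 19 years, of which 5 contain a Feb 29 — 14×365 + 5×366 = 6940 days.
April 2045: 30 − 30 = 0 days remain.
Then May (31), June (30), July (31), August (31), September (30): 31 + 30 + 31 + 31 + 30 = 153 days.
October 1–21, 2045: 21 days.
Residual: 174 days.
Total: 7114 days.
7114 mod 7 = 2, so 2 days after Thursday is Saturday.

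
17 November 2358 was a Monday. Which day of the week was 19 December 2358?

November 2358: 30 − 17 = 13 days remain.
December 1–19, 2358: 19 days.
Total: 13 + 19 = 32 days.
32 mod 7 = 4, so 4 days after Monday is Friday.

Friday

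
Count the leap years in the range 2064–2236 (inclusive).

42

Years divisible by 4: 2064, 2068, …, 2236 — 44 in all.
Of these, 2100, 2200 are divisible by 100 but not 400, so not leap.
Leap years: 44 − 2 = 42.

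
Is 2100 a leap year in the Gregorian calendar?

2100 is not a leap year (divisible by 100 but not 400).

No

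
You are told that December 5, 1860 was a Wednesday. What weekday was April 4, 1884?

Friday

From December 5, 1860 to December 5, 1883: 23 years, of which 5 contain a Feb 29 — 18×365 + 5×366 = 8400 days.
December 1883: 31 − 5 = 26 days remain.
Then January (31), February 1884 (29), March (31): 31 + 29 + 31 = 91 days.
April 1–4, 1884: 4 days.
Residual: 121 days.
Total: 8521 days.
8521 mod 7 = 2, so 2 days after Wednesday is Friday.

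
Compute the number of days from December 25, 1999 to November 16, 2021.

7997

From December 25, 1999 to December 25, 2020: 21 years, of which 6 contain a Feb 29 — 15×365 + 6×366 = 7671 days.
(2000 is a leap year (divisible by 400).)
December 2020: 31 − 25 = 6 days remain.
Then 10 full months totalling 304 days.
November 1–16, 2021: 16 days.
Residual: 326 days.
Total: 7997 days.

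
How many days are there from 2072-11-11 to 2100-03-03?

9973

Day-of-year of November 11, 2072: 316.
Day-of-year of March 3, 2100: 62.
2072 has 366 days, so 366 − 316 = 50 days remain in 2072.
Full years 2073–2099: 21 common + 6 leap = 21×365 + 6×366 = 9861 days.
Total: 50 + 9861 + 62 = 9973 days.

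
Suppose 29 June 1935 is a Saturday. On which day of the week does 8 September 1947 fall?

Monday

From June 29, 1935 to June 29, 1947: 12 years, of which 3 contain a Feb 29 — 9×365 + 3×366 = 4383 days.
June 1947: 30 − 29 = 1 day remains.
Then July (31), August (31): 31 + 31 = 62 days.
September 1–8, 1947: 8 days.
Residual: 71 days.
Total: 4454 days.
4454 mod 7 = 2, so 2 days after Saturday is Monday.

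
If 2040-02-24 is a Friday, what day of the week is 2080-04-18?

Thursday

From February 24, 2040 to February 24, 2080: 40 years, of which 10 contain a Feb 29 — 30×365 + 10×366 = 14610 days.
February 2080: 29 − 24 = 5 days remain (2080 is a leap year, so February has 29 days).
Then March (31): 31 days.
April 1–18, 2080: 18 days.
Residual: 54 days.
Total: 14664 days.
14664 mod 7 = 6, so 6 days after Friday is Thursday.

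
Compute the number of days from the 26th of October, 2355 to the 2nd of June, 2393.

From October 26, 2355 to October 26, 2392: 37 years, of which 10 contain a Feb 29 — 27×365 + 10×366 = 13515 days.
October 2392: 31 − 26 = 5 days remain.
Then November (30), December (31), January (31), February 2393 (28), March (31), April (30), May (31): 30 + 31 + 31 + 28 + 31 + 30 + 31 = 212 days.
June 1–2, 2393: 2 days.
Residual: 219 days.
Total: 13734 days.

13734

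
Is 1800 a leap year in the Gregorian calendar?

1800 is not a leap year (divisible by 100 but not 400).

No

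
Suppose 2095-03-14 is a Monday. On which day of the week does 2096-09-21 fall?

Friday

March 2095: 31 − 14 = 17 days remain.
Then 17 full months totalling 519 days.
September 1–21, 2096: 21 days.
Total: 17 + 519 + 21 = 557 days.
557 mod 7 = 4, so 4 days after Monday is Friday.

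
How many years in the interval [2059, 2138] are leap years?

19

Years divisible by 4: 2060, 2064, …, 2136 — 20 in all.
Of these, 2100 is divisible by 100 but not 400, so not leap.
Leap years: 20 − 1 = 19.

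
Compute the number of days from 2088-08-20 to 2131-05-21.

15613

From August 20, 2088 to August 20, 2130: 42 years, of which 9 contain a Feb 29 — 33×365 + 9×366 = 15339 days.
(2100 is not a leap year (divisible by 100 but not 400).)
August 2130: 31 − 20 = 11 days remain.
Then September (30), October (31), November (30), December (31), January (31), February 2131 (28), March (31), April (30): 30 + 31 + 30 + 31 + 31 + 28 + 31 + 30 = 242 days.
May 1–21, 2131: 21 days.
Residual: 274 days.
Total: 15613 days.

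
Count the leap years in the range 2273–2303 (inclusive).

Years divisible by 4 in [2273, 2303]: 2276, 2280, 2284, 2288, 2292, 2296, 2300.
Of these, 2300 is divisible by 100 but not 400, so not leap.
Leap years: 7 − 1 = 6.

6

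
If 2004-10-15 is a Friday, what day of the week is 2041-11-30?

Saturday

Day-of-year of October 15, 2004: 289.
Day-of-year of November 30, 2041: 334.
2004 has 366 days, so 366 − 289 = 77 days remain in 2004.
Full years 2005–2040: 27 common + 9 leap = 27×365 + 9×366 = 13149 days.
Total: 77 + 13149 + 334 = 13560 days.
13560 mod 7 = 1, so 1 day after Friday is Saturday.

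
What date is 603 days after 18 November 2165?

14 July 2167

Count 603 days after November 18, 2165:
November 18, 2165 → November 18, 2166: 365 days.
November 2166: 30 − 18 = 12 days remain.
Then December (31), January (31), February 2167 (28), March (31), April (30), May (31), June (30): 31 + 31 + 28 + 31 + 30 + 31 + 30 = 212 days.
July 1–14, 2167: 14 days.
Residual: 238 days.
Total: 603 days.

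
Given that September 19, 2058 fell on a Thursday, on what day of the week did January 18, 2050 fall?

Count forward from the earlier date (January 18, 2050) to the later (September 19, 2058):
Day-of-year of January 18, 2050: 18.
Day-of-year of September 19, 2058: 262.
2050 has 365 days, so 365 − 18 = 347 days remain in 2050.
Full years 2051–2057: 5 common + 2 leap = 5×365 + 2×366 = 2557 days.
Total: 347 + 2557 + 262 = 3166 days.
3166 mod 7 = 2, so 2 days before Thursday is Tuesday.

Tuesday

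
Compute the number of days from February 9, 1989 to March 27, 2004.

5525

From February 9, 1989 to February 9, 2004: 15 years, of which 3 contain a Feb 29 — 12×365 + 3×366 = 5478 days.
(2000 is a leap year (divisible by 400).)
February 2004: 29 − 9 = 20 days remain (2004 is a leap year, so February has 29 days).
March 1–27, 2004: 27 days.
Residual: 47 days.
Total: 5525 days.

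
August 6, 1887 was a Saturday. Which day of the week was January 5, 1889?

Saturday

Day-of-year of August 6, 1887: 218.
Day-of-year of January 5, 1889: 5.
1887 has 365 days, so 365 − 218 = 147 days remain in 1887.
Full years: 1888: 366. Sum = 366.
Total: 147 + 366 + 5 = 518 days.
518 is a multiple of 7, so January 5, 1889 falls on the same weekday: Saturday.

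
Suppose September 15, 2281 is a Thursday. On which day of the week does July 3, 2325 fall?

Friday

Day-of-year of September 15, 2281: 258.
Day-of-year of July 3, 2325: 184.
2281 has 365 days, so 365 − 258 = 107 days remain in 2281.
Full years 2282–2324: 33 common + 10 leap = 33×365 + 10×366 = 15705 days.
Total: 107 + 15705 + 184 = 15996 days.
15996 mod 7 = 1, so 1 day after Thursday is Friday.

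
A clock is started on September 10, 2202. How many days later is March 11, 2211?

3104

From September 10, 2202 to September 10, 2210: 8 years, of which 2 contain a Feb 29 — 6×365 + 2×366 = 2922 days.
September 2210: 30 − 10 = 20 days remain.
Then October (31), November (30), December (31), January (31), February 2211 (28): 31 + 30 + 31 + 31 + 28 = 151 days.
March 1–11, 2211: 11 days.
Residual: 182 days.
Total: 3104 days.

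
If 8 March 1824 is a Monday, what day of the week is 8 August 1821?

Count forward from the earlier date (August 8, 1821) to the later (March 8, 1824):
August 8, 1821 → August 8, 1822: 365 days.
August 8, 1822 → August 8, 1823: 365 days.
August 1823: 31 − 8 = 23 days remain.
Then September (30), October (31), November (30), December (31), January (31), February 1824 (29): 30 + 31 + 30 + 31 + 31 + 29 = 182 days.
March 1–8, 1824: 8 days.
Residual: 213 days.
Total: 943 days.
943 mod 7 = 5, so 5 days before Monday is Wednesday.

Wednesday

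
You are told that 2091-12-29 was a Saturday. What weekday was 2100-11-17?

From December 29, 2091 to December 29, 2099: 8 years, of which 2 contain a Feb 29 — 6×365 + 2×366 = 2922 days.
December 2099: 31 − 29 = 2 days remain.
Then 10 full months totalling 304 days.
November 1–17, 2100: 17 days.
Residual: 323 days.
Total: 3245 days.
3245 mod 7 = 4, so 4 days after Saturday is Wednesday.

Wednesday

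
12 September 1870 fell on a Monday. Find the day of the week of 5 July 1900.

From September 12, 1870 to September 12, 1899: 29 years, of which 7 contain a Feb 29 — 22×365 + 7×366 = 10592 days.
September 1899: 30 − 12 = 18 days remain.
Then 9 full months totalling 273 days.
July 1–5, 1900: 5 days.
Residual: 296 days.
Total: 10888 days.
10888 mod 7 = 3, so 3 days after Monday is Thursday.

Thursday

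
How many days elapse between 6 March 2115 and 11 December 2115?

280

March 2115: 31 − 6 = 25 days remain.
Then April (30), May (31), June (30), July (31), August (31), September (30), October (31), November (30): 30 + 31 + 30 + 31 + 31 + 30 + 31 + 30 = 244 days.
December 1–11, 2115: 11 days.
Total: 25 + 244 + 11 = 280 days.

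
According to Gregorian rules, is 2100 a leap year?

2100 is not a leap year (divisible by 100 but not 400).

No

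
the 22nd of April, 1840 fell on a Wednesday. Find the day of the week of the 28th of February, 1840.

Count forward from the earlier date (February 28, 1840) to the later (April 22, 1840):
February 1840: 29 − 28 = 1 day remains (1840 is a leap year, so February has 29 days).
Then March (31): 31 days.
April 1–22, 1840: 22 days.
Total: 1 + 31 + 22 = 54 days.
54 mod 7 = 5, so 5 days before Wednesday is Friday.

Friday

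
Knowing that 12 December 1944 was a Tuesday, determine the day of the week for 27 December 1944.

Within December 1944: 27 − 12 = 15 days.
15 mod 7 = 1, so 1 day after Tuesday is Wednesday.

Wednesday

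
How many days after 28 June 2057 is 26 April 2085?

10164

Day-of-year of June 28, 2057: 179.
Day-of-year of April 26, 2085: 116.
2057 has 365 days, so 365 − 179 = 186 days remain in 2057.
Full years 2058–2084: 20 common + 7 leap = 20×365 + 7×366 = 9862 days.
Total: 186 + 9862 + 116 = 10164 days.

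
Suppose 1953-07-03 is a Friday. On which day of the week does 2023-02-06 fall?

Monday

Day-of-year of July 3, 1953: 184.
Day-of-year of February 6, 2023: 37.
1953 has 365 days, so 365 − 184 = 181 days remain in 1953.
Full years 1954–2022: 52 common + 17 leap = 52×365 + 17×366 = 25202 days.
Total: 181 + 25202 + 37 = 25420 days.
25420 mod 7 = 3, so 3 days after Friday is Monday.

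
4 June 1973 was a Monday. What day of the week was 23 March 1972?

Count forward from the earlier date (March 23, 1972) to the later (June 4, 1973):
March 23, 1972 → March 23, 1973: 365 days.
March 1973: 31 − 23 = 8 days remain.
Then April (30), May (31): 30 + 31 = 61 days.
June 1–4, 1973: 4 days.
Residual: 73 days.
Total: 438 days.
438 mod 7 = 4, so 4 days before Monday is Thursday.

Thursday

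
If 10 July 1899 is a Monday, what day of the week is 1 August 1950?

From July 10, 1899 to July 10, 1950: 51 years, of which 12 contain a Feb 29 — 39×365 + 12×366 = 18627 days.
(1900 is not a leap year (divisible by 100 but not 400).)
July 1950: 31 − 10 = 21 days remain.
August 1, 1950: 1 day.
Residual: 22 days.
Total: 18649 days.
18649 mod 7 = 1, so 1 day after Monday is Tuesday.

Tuesday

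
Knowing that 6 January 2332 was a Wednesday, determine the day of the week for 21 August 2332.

January 2332: 31 − 6 = 25 days remain.
Then February 2332 (29), March (31), April (30), May (31), June (30), July (31): 29 + 31 + 30 + 31 + 30 + 31 = 182 days.
August 1–21, 2332: 21 days.
Total: 25 + 182 + 21 = 228 days.
228 mod 7 = 4, so 4 days after Wednesday is Sunday.

Sunday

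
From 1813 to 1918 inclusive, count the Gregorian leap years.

25

Years divisible by 4: 1816, 1820, …, 1916 — 26 in all.
Of these, 1900 is divisible by 100 but not 400, so not leap.
Leap years: 26 − 1 = 25.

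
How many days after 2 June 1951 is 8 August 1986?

12851

Day-of-year of June 2, 1951: 153.
Day-of-year of August 8, 1986: 220.
1951 has 365 days, so 365 − 153 = 212 days remain in 1951.
Full years 1952–1985: 25 common + 9 leap = 25×365 + 9×366 = 12419 days.
Total: 212 + 12419 + 220 = 12851 days.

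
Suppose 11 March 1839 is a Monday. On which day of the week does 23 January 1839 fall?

Wednesday

Count forward from the earlier date (January 23, 1839) to the later (March 11, 1839):
January 1839: 31 − 23 = 8 days remain.
Then February 1839 (28): 28 days.
March 1–11, 1839: 11 days.
Total: 8 + 28 + 11 = 47 days.
47 mod 7 = 5, so 5 days before Monday is Wednesday.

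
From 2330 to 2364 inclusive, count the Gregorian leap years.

Years divisible by 4 in [2330, 2364]: 2332, 2336, 2340, 2344, 2348, 2352, 2356, 2360, 2364.
No century exceptions apply. Count: 9.

9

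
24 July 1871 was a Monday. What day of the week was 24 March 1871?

Count forward from the earlier date (March 24, 1871) to the later (July 24, 1871):
March 1871: 31 − 24 = 7 days remain.
Then April (30), May (31), June (30): 30 + 31 + 30 = 91 days.
July 1–24, 1871: 24 days.
Total: 7 + 91 + 24 = 122 days.
122 mod 7 = 3, so 3 days before Monday is Friday.

Friday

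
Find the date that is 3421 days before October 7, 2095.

May 26, 2086

Count 3421 days before October 7, 2095:
From May 26, 2086 to May 26, 2095: 9 years, of which 2 contain a Feb 29 — 7×365 + 2×366 = 3287 days.
May 2095: 31 − 26 = 5 days remain.
Then June (30), July (31), August (31), September (30): 30 + 31 + 31 + 30 = 122 days.
October 1–7, 2095: 7 days.
Residual: 134 days.
Total: 3421 days.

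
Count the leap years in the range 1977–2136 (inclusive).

Years divisible by 4: 1980, 1984, …, 2136 — 40 in all.
Of these, 2100 is divisible by 100 but not 400, so not leap.
2000 is divisible by 400, so still leap.
Leap years: 40 − 1 = 39.

39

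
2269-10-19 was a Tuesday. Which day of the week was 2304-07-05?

From October 19, 2269 to October 19, 2303: 34 years, of which 7 contain a Feb 29 — 27×365 + 7×366 = 12417 days.
(2300 is not a leap year (divisible by 100 but not 400).)
October 2303: 31 − 19 = 12 days remain.
Then November (30), December (31), January (31), February 2304 (29), March (31), April (30), May (31), June (30): 30 + 31 + 31 + 29 + 31 + 30 + 31 + 30 = 243 days.
July 1–5, 2304: 5 days.
Residual: 260 days.
Total: 12677 days.
12677 is a multiple of 7, so 2304-07-05 falls on the same weekday: Tuesday.

Tuesday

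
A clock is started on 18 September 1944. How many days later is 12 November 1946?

Day-of-year of September 18, 1944: 262.
Day-of-year of November 12, 1946: 316.
1944 has 366 days, so 366 − 262 = 104 days remain in 1944.
Full years: 1945: 365. Sum = 365.
Total: 104 + 365 + 316 = 785 days.

785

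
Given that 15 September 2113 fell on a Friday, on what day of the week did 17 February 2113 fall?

Count forward from the earlier date (February 17, 2113) to the later (September 15, 2113):
February 2113: 28 − 17 = 11 days remain (2113 is not a leap year, so February has 28 days).
Then March (31), April (30), May (31), June (30), July (31), August (31): 31 + 30 + 31 + 30 + 31 + 31 = 184 days.
September 1–15, 2113: 15 days.
Total: 11 + 184 + 15 = 210 days.
210 is a multiple of 7, so 17 February 2113 falls on the same weekday: Friday.

Friday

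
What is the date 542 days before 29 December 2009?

5 July 2008

Count 542 days before December 29, 2009:
July 5, 2008 → July 5, 2009: 365 days.
July 2009: 31 − 5 = 26 days remain.
Then August (31), September (30), October (31), November (30): 31 + 30 + 31 + 30 = 122 days.
December 1–29, 2009: 29 days.
Residual: 177 days.
Total: 542 days.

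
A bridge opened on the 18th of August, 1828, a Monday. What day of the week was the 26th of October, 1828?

Sunday

August 1828: 31 − 18 = 13 days remain.
Then September (30): 30 days.
October 1–26, 1828: 26 days.
Total: 13 + 30 + 26 = 69 days.
69 mod 7 = 6, so 6 days after Monday is Sunday.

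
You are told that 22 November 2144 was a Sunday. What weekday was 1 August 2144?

Count forward from the earlier date (August 1, 2144) to the later (November 22, 2144):
August 2144: 31 − 1 = 30 days remain.
Then September (30), October (31): 30 + 31 = 61 days.
November 1–22, 2144: 22 days.
Total: 30 + 61 + 22 = 113 days.
113 mod 7 = 1, so 1 day before Sunday is Saturday.

Saturday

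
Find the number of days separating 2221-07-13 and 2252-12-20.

Day-of-year of July 13, 2221: 194.
Day-of-year of December 20, 2252: 355.
2221 has 365 days, so 365 − 194 = 171 days remain in 2221.
Full years 2222–2251: 23 common + 7 leap = 23×365 + 7×366 = 10957 days.
Total: 171 + 10957 + 355 = 11483 days.

11483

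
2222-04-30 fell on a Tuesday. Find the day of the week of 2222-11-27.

April 2222: 30 − 30 = 0 days remain.
Then May (31), June (30), July (31), August (31), September (30), October (31): 31 + 30 + 31 + 31 + 30 + 31 = 184 days.
November 1–27, 2222: 27 days.
Total: 0 + 184 + 27 = 211 days.
211 mod 7 = 1, so 1 day after Tuesday is Wednesday.

Wednesday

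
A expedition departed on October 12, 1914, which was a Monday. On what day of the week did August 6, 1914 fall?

Thursday

Count forward from the earlier date (August 6, 1914) to the later (October 12, 1914):
August 1914: 31 − 6 = 25 days remain.
Then September (30): 30 days.
October 1–12, 1914: 12 days.
Total: 25 + 30 + 12 = 67 days.
67 mod 7 = 4, so 4 days before Monday is Thursday.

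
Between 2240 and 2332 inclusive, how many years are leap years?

Years divisible by 4: 2240, 2244, …, 2332 — 24 in all.
Of these, 2300 is divisible by 100 but not 400, so not leap.
Leap years: 24 − 1 = 23.

23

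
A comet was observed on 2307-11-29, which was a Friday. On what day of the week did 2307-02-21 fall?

Thursday

Count forward from the earlier date (February 21, 2307) to the later (November 29, 2307):
February 2307: 28 − 21 = 7 days remain (2307 is not a leap year, so February has 28 days).
Then March (31), April (30), May (31), June (30), July (31), August (31), September (30), October (31): 31 + 30 + 31 + 30 + 31 + 31 + 30 + 31 = 245 days.
November 1–29, 2307: 29 days.
Total: 7 + 245 + 29 = 281 days.
281 mod 7 = 1, so 1 day before Friday is Thursday.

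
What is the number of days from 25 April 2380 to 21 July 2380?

87

April 2380: 30 − 25 = 5 days remain.
Then May (31), June (30): 31 + 30 = 61 days.
July 1–21, 2380: 21 days.
Total: 5 + 61 + 21 = 87 days.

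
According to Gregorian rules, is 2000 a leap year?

2000 is a leap year (divisible by 400).

Yes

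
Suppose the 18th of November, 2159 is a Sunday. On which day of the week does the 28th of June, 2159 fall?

Count forward from the earlier date (June 28, 2159) to the later (November 18, 2159):
June 2159: 30 − 28 = 2 days remain.
Then July (31), August (31), September (30), October (31): 31 + 31 + 30 + 31 = 123 days.
November 1–18, 2159: 18 days.
Total: 2 + 123 + 18 = 143 days.
143 mod 7 = 3, so 3 days before Sunday is Thursday.

Thursday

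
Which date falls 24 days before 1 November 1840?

8 October 1840

Count 24 days before November 1, 1840:
October 1840: 31 − 8 = 23 days remain.
November 1, 1840: 1 day.
Total: 23 + 1 = 24 days.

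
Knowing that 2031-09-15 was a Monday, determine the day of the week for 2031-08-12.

Tuesday

Count forward from the earlier date (August 12, 2031) to the later (September 15, 2031):
August 2031: 31 − 12 = 19 days remain.
September 1–15, 2031: 15 days.
Total: 19 + 15 = 34 days.
34 mod 7 = 6, so 6 days before Monday is Tuesday.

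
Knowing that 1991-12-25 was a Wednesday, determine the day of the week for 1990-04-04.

Wednesday

Count forward from the earlier date (April 4, 1990) to the later (December 25, 1991):
Day-of-year of April 4, 1990: 94.
Day-of-year of December 25, 1991: 359.
1990 has 365 days, so 365 − 94 = 271 days remain in 1990.
Total: 271 + 359 = 630 days.
630 is a multiple of 7, so 1990-04-04 falls on the same weekday: Wednesday.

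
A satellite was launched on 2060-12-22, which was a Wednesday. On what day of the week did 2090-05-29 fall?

Day-of-year of December 22, 2060: 357.
Day-of-year of May 29, 2090: 149.
2060 has 366 days, so 366 − 357 = 9 days remain in 2060.
Full years 2061–2089: 22 common + 7 leap = 22×365 + 7×366 = 10592 days.
Total: 9 + 10592 + 149 = 10750 days.
10750 mod 7 = 5, so 5 days after Wednesday is Monday.

Monday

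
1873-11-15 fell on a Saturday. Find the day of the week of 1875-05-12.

Wednesday

November 15, 1873 → November 15, 1874: 365 days.
November 1874: 30 − 15 = 15 days remain.
Then December (31), January (31), February 1875 (28), March (31), April (30): 31 + 31 + 28 + 31 + 30 = 151 days.
May 1–12, 1875: 12 days.
Residual: 178 days.
Total: 543 days.
543 mod 7 = 4, so 4 days after Saturday is Wednesday.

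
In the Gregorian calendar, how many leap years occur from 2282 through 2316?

Years divisible by 4 in [2282, 2316]: 2284, 2288, 2292, 2296, 2300, 2304, 2308, 2312, 2316.
Of these, 2300 is divisible by 100 but not 400, so not leap.
Leap years: 9 − 1 = 8.

8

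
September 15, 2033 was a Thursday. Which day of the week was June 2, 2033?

Count forward from the earlier date (June 2, 2033) to the later (September 15, 2033):
June 2033: 30 − 2 = 28 days remain.
Then July (31), August (31): 31 + 31 = 62 days.
September 1–15, 2033: 15 days.
Total: 28 + 62 + 15 = 105 days.
105 is a multiple of 7, so June 2, 2033 falls on the same weekday: Thursday.

Thursday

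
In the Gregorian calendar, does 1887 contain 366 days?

No

1887 is not a leap year.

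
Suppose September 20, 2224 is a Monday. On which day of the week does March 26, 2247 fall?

Friday

From September 20, 2224 to September 20, 2246: 22 years, of which 5 contain a Feb 29 — 17×365 + 5×366 = 8035 days.
September 2246: 30 − 20 = 10 days remain.
Then October (31), November (30), December (31), January (31), February 2247 (28): 31 + 30 + 31 + 31 + 28 = 151 days.
March 1–26, 2247: 26 days.
Residual: 187 days.
Total: 8222 days.
8222 mod 7 = 4, so 4 days after Monday is Friday.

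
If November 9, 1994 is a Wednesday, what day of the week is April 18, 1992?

Saturday

Count forward from the earlier date (April 18, 1992) to the later (November 9, 1994):
April 18, 1992 → April 18, 1993: 365 days.
April 18, 1993 → April 18, 1994: 365 days.
April 1994: 30 − 18 = 12 days remain.
Then May (31), June (30), July (31), August (31), September (30), October (31): 31 + 30 + 31 + 31 + 30 + 31 = 184 days.
November 1–9, 1994: 9 days.
Residual: 205 days.
Total: 935 days.
935 mod 7 = 4, so 4 days before Wednesday is Saturday.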